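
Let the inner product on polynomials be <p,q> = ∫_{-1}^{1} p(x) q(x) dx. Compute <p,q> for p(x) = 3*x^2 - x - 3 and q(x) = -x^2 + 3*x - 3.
<p,q> = 54/5

Expand the product: p(x)·q(x) = -3*x^4 + 10*x^3 - 9*x^2 - 6*x + 9.
∫_{-1}^{1} of each monomial x^k gives [2/(k+1) if k even, 0 if k odd]. Integrating term-by-term (or equivalently evaluating the antiderivative F(x) = -3*x^5/5 + 5*x^4/2 - 3*x^3 - 3*x^2 + 9*x at the endpoints):
  F(1) − F(−1) = 49/10 − (-59/10) = 54/5.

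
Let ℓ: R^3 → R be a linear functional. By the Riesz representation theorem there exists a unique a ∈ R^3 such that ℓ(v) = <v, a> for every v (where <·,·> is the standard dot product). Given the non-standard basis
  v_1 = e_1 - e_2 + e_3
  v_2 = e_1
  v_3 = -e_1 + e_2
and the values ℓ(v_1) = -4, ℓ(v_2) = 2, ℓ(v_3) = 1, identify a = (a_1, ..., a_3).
a = (2, 3, -3)

Write a = (a_1, ..., a_3) in the standard basis. For each basis vector v_i, ℓ(v_i) = <v_i, a> is a linear equation in the a_j's. Collect the n equations into a matrix system V a = ℓ, where row i of V is v_i (expressed in the standard basis). Since V is invertible (lower-triangular with 1s on the diagonal, up to permutation), solve by back-substitution:
  V =
[[1, -1, 1],
 [1, 0, 0],
 [-1, 1, 0]]
  V a = (-4, 2, 1)
Solving gives a = (2, 3, -3).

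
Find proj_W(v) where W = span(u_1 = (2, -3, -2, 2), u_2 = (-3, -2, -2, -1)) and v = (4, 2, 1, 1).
proj_W(v) = (1357/374, 292/187, 329/187, 551/374)

Set up U = [u_1 | ... | u_2] ∈ R^(4×2). The projector onto W = col(U) is P = U (U^T U)^(-1) U^T.
Compute U^T U =
  [21, 2]
  [2, 18],
and U^T v = (2, -19).
Solve U^T U · c = U^T v for the coefficients: c = (37/187, -403/374). The projection is proj_W(v) = U c.
Check: (v - proj_W(v)) · u_1 = 0  (should be 0).
Check: (v - proj_W(v)) · u_2 = 0  (should be 0).
Result: proj_W(v) = (1357/374, 292/187, 329/187, 551/374).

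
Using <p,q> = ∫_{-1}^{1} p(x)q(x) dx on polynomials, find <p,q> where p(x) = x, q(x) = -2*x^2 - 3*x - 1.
<p,q> = -2

Expand the product: p(x)·q(x) = -2*x^3 - 3*x^2 - x.
∫_{-1}^{1} of each monomial x^k gives [2/(k+1) if k even, 0 if k odd]. Integrating term-by-term (or equivalently evaluating the antiderivative F(x) = -x^4/2 - x^3 - x^2/2 at the endpoints):
  F(1) − F(−1) = -2 − (0) = -2.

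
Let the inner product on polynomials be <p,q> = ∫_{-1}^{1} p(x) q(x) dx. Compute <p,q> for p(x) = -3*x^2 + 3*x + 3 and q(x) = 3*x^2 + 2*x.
<p,q> = 32/5

Expand the product: p(x)·q(x) = -9*x^4 + 3*x^3 + 15*x^2 + 6*x.
∫_{-1}^{1} of each monomial x^k gives [2/(k+1) if k even, 0 if k odd]. Integrating term-by-term (or equivalently evaluating the antiderivative F(x) = -9*x^5/5 + 3*x^4/4 + 5*x^3 + 3*x^2 at the endpoints):
  F(1) − F(−1) = 139/20 − (11/20) = 32/5.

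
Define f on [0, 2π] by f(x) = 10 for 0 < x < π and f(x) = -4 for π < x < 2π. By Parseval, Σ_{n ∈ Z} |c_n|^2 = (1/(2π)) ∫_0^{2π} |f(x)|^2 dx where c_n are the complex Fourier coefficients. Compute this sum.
Σ |c_n|^2 = 58

Parseval equates the L^2 energy of f (normalised by 1/(2π)) with the ℓ^2 sum of its Fourier coefficients: (1/(2π)) ∫_0^{2π} |f|^2 = Σ |c_n|^2.
Compute the left side: (1/(2π)) [∫_0^π 10^2 dx + ∫_π^{2π} (-4)^2 dx] = (1/(2π)) · (100π + 16π) = (100 + 16)/2 = 58.
So Σ_{n ∈ Z} |c_n|^2 = 58.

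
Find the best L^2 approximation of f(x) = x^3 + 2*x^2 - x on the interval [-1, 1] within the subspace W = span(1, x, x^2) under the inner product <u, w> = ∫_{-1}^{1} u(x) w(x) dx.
g(x) = 2*x^2 - 2*x/5

The best approximation g ∈ W is the orthogonal projection of f onto W. Writing g = a_0 + a_1 x + a_2 x^2, the coefficients solve the normal equations G · a = b where
  G_{ij} = <φ_i, φ_j> and b_i = <f, φ_i>, with φ_0 = 1, φ_1 = x, φ_2 = x^2.
G =
  [2, 0, 2/3]
  [0, 2/3, 0]
  [2/3, 0, 2/5],
b = (4/3, -4/15, 4/5).
Solving gives a_0 = 0, a_1 = -2/5, a_2 = 2, so
  g(x) = 2*x^2 - 2*x/5.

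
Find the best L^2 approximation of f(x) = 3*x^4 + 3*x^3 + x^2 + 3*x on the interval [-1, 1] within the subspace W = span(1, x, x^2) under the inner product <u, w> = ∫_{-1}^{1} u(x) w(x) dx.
g(x) = 25*x^2/7 + 24*x/5 - 9/35

The best approximation g ∈ W is the orthogonal projection of f onto W. Writing g = a_0 + a_1 x + a_2 x^2, the coefficients solve the normal equations G · a = b where
  G_{ij} = <φ_i, φ_j> and b_i = <f, φ_i>, with φ_0 = 1, φ_1 = x, φ_2 = x^2.
G =
  [2, 0, 2/3]
  [0, 2/3, 0]
  [2/3, 0, 2/5],
b = (28/15, 16/5, 44/35).
Solving gives a_0 = -9/35, a_1 = 24/5, a_2 = 25/7, so
  g(x) = 25*x^2/7 + 24*x/5 - 9/35.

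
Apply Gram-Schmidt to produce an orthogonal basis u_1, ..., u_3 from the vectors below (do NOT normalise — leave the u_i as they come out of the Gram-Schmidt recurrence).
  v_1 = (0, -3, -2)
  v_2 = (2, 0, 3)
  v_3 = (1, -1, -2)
Orthogonal basis:
  u_1 = (0, -3, -2)
  u_2 = (2, -18/13, 27/13)
  u_3 = (153/133, 68/133, -102/133)

Apply the Gram-Schmidt recurrence
  u_1 = v_1
  u_i = v_i − Σ_{j<i} ((v_i · u_j) / (u_j · u_j)) · u_j.

Step by step this gives:
  u_1 = (0, -3, -2)
  u_2 = (2, -18/13, 27/13)
  u_3 = (153/133, 68/133, -102/133)

Orthogonality check:
  u_2 · u_1 = 0 (should be 0)
  u_3 · u_1 = 0 (should be 0)
  u_3 · u_2 = 0 (should be 0)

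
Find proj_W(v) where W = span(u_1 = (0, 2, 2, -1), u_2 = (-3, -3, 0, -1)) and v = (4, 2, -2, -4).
proj_W(v) = (159/73, 165/73, 6/73, 50/73)

Set up U = [u_1 | ... | u_2] ∈ R^(4×2). The projector onto W = col(U) is P = U (U^T U)^(-1) U^T.
Compute U^T U =
  [9, -5]
  [-5, 19],
and U^T v = (4, -14).
Solve U^T U · c = U^T v for the coefficients: c = (3/73, -53/73). The projection is proj_W(v) = U c.
Check: (v - proj_W(v)) · u_1 = 0  (should be 0).
Check: (v - proj_W(v)) · u_2 = 0  (should be 0).
Result: proj_W(v) = (159/73, 165/73, 6/73, 50/73).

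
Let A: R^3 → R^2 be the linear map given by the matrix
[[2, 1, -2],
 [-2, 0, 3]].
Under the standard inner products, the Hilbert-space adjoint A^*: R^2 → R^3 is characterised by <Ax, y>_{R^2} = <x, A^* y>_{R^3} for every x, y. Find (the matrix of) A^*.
A^* = A^T =
[[2, -2],
 [1, 0],
 [-2, 3]]

For real matrices with standard dot products, the defining identity <Ax, y> = <x, A^* y> gives (Ax)^T y = x^T (A^*) y, i.e. x^T A^T y = x^T (A^*) y. Since this holds for all x, y, we must have A^* = A^T. Therefore
A^* =
[[2, -2],
 [1, 0],
 [-2, 3]].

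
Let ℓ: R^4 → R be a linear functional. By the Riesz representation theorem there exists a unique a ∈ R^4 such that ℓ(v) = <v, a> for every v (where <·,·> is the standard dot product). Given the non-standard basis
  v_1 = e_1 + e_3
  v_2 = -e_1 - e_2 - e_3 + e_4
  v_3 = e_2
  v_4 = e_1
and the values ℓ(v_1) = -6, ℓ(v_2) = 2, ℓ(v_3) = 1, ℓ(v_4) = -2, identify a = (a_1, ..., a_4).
a = (-2, 1, -4, -3)

Write a = (a_1, ..., a_4) in the standard basis. For each basis vector v_i, ℓ(v_i) = <v_i, a> is a linear equation in the a_j's. Collect the n equations into a matrix system V a = ℓ, where row i of V is v_i (expressed in the standard basis). Since V is invertible (lower-triangular with 1s on the diagonal, up to permutation), solve by back-substitution:
  V =
[[1, 0, 1, 0],
 [-1, -1, -1, 1],
 [0, 1, 0, 0],
 [1, 0, 0, 0]]
  V a = (-6, 2, 1, -2)
Solving gives a = (-2, 1, -4, -3).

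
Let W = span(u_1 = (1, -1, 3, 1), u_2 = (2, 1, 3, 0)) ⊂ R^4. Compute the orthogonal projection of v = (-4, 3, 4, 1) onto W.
proj_W(v) = (31/34, 5/34, 57/34, 7/34)

Set up U = [u_1 | ... | u_2] ∈ R^(4×2). The projector onto W = col(U) is P = U (U^T U)^(-1) U^T.
Compute U^T U =
  [12, 10]
  [10, 14],
and U^T v = (6, 7).
Solve U^T U · c = U^T v for the coefficients: c = (7/34, 6/17). The projection is proj_W(v) = U c.
Check: (v - proj_W(v)) · u_1 = 0  (should be 0).
Check: (v - proj_W(v)) · u_2 = 0  (should be 0).
Result: proj_W(v) = (31/34, 5/34, 57/34, 7/34).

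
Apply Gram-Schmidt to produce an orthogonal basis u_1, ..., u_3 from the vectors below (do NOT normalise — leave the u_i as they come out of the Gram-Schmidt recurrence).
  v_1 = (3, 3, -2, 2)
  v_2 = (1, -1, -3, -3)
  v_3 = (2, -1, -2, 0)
Orthogonal basis:
  u_1 = (3, 3, -2, 2)
  u_2 = (1, -1, -3, -3)
  u_3 = (193/260, -353/260, -29/260, 211/260)

Apply the Gram-Schmidt recurrence
  u_1 = v_1
  u_i = v_i − Σ_{j<i} ((v_i · u_j) / (u_j · u_j)) · u_j.

Step by step this gives:
  u_1 = (3, 3, -2, 2)
  u_2 = (1, -1, -3, -3)
  u_3 = (193/260, -353/260, -29/260, 211/260)

Orthogonality check:
  u_2 · u_1 = 0 (should be 0)
  u_3 · u_1 = 0 (should be 0)
  u_3 · u_2 = 0 (should be 0)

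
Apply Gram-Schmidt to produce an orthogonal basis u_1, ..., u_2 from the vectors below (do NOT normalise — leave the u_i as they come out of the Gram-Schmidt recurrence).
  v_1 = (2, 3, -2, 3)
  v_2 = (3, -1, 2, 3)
Orthogonal basis:
  u_1 = (2, 3, -2, 3)
  u_2 = (31/13, -25/13, 34/13, 27/13)

Apply the Gram-Schmidt recurrence
  u_1 = v_1
  u_i = v_i − Σ_{j<i} ((v_i · u_j) / (u_j · u_j)) · u_j.

Step by step this gives:
  u_1 = (2, 3, -2, 3)
  u_2 = (31/13, -25/13, 34/13, 27/13)

Orthogonality check:
  u_2 · u_1 = 0 (should be 0)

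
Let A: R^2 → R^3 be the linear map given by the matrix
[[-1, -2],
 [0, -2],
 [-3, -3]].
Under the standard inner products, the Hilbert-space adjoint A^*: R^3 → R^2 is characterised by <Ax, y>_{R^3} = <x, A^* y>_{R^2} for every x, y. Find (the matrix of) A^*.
A^* = A^T =
[[-1, 0, -3],
 [-2, -2, -3]]

For real matrices with standard dot products, the defining identity <Ax, y> = <x, A^* y> gives (Ax)^T y = x^T (A^*) y, i.e. x^T A^T y = x^T (A^*) y. Since this holds for all x, y, we must have A^* = A^T. Therefore
A^* =
[[-1, 0, -3],
 [-2, -2, -3]].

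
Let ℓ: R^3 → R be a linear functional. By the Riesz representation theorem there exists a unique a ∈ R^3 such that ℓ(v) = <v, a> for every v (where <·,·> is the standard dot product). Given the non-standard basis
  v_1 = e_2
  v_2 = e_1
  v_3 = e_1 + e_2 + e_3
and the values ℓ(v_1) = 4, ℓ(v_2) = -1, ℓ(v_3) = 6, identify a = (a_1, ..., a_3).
a = (-1, 4, 3)

Write a = (a_1, ..., a_3) in the standard basis. For each basis vector v_i, ℓ(v_i) = <v_i, a> is a linear equation in the a_j's. Collect the n equations into a matrix system V a = ℓ, where row i of V is v_i (expressed in the standard basis). Since V is invertible (lower-triangular with 1s on the diagonal, up to permutation), solve by back-substitution:
  V =
[[0, 1, 0],
 [1, 0, 0],
 [1, 1, 1]]
  V a = (4, -1, 6)
Solving gives a = (-1, 4, 3).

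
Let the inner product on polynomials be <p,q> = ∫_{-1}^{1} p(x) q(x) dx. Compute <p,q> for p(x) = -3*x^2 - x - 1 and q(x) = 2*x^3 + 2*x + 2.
<p,q> = -152/15

Expand the product: p(x)·q(x) = -6*x^5 - 2*x^4 - 8*x^3 - 8*x^2 - 4*x - 2.
∫_{-1}^{1} of each monomial x^k gives [2/(k+1) if k even, 0 if k odd]. Integrating term-by-term (or equivalently evaluating the antiderivative F(x) = -x^6 - 2*x^5/5 - 2*x^4 - 8*x^3/3 - 2*x^2 - 2*x at the endpoints):
  F(1) − F(−1) = -151/15 − (1/15) = -152/15.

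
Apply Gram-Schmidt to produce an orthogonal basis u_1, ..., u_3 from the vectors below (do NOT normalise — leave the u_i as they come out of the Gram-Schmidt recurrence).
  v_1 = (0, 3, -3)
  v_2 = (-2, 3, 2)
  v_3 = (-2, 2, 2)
Orthogonal basis:
  u_1 = (0, 3, -3)
  u_2 = (-2, 5/2, 5/2)
  u_3 = (-10/33, -4/33, -4/33)

Apply the Gram-Schmidt recurrence
  u_1 = v_1
  u_i = v_i − Σ_{j<i} ((v_i · u_j) / (u_j · u_j)) · u_j.

Step by step this gives:
  u_1 = (0, 3, -3)
  u_2 = (-2, 5/2, 5/2)
  u_3 = (-10/33, -4/33, -4/33)

Orthogonality check:
  u_2 · u_1 = 0 (should be 0)
  u_3 · u_1 = 0 (should be 0)
  u_3 · u_2 = 0 (should be 0)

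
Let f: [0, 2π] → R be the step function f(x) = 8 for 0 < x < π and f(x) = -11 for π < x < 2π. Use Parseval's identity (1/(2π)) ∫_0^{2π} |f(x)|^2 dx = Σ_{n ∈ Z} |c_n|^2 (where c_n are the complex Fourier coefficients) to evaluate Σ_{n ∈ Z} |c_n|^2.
Σ |c_n|^2 = 185/2

Parseval equates the L^2 energy of f (normalised by 1/(2π)) with the ℓ^2 sum of its Fourier coefficients: (1/(2π)) ∫_0^{2π} |f|^2 = Σ |c_n|^2.
Compute the left side: (1/(2π)) [∫_0^π 8^2 dx + ∫_π^{2π} (-11)^2 dx] = (1/(2π)) · (64π + 121π) = (64 + 121)/2 = 185/2.
So Σ_{n ∈ Z} |c_n|^2 = 185/2.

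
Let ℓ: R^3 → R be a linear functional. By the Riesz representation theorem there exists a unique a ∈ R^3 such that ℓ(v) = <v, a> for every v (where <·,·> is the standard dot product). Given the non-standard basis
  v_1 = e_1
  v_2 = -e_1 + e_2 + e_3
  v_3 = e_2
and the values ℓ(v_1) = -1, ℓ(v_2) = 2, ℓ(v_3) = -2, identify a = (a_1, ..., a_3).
a = (-1, -2, 3)

Write a = (a_1, ..., a_3) in the standard basis. For each basis vector v_i, ℓ(v_i) = <v_i, a> is a linear equation in the a_j's. Collect the n equations into a matrix system V a = ℓ, where row i of V is v_i (expressed in the standard basis). Since V is invertible (lower-triangular with 1s on the diagonal, up to permutation), solve by back-substitution:
  V =
[[1, 0, 0],
 [-1, 1, 1],
 [0, 1, 0]]
  V a = (-1, 2, -2)
Solving gives a = (-1, -2, 3).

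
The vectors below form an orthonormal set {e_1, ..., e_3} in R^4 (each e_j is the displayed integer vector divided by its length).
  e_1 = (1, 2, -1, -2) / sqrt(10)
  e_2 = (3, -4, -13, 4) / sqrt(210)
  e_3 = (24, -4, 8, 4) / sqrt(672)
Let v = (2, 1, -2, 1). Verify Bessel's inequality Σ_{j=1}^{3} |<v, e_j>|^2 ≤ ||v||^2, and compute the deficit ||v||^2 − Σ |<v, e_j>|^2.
Σ |<v, e_j>|^2 = 8; ||v||^2 = 10; deficit = 2

Write each e_j = u_j / sqrt(<u_j, u_j>) where u_j is the displayed integer vector. Then <v, e_j> = <v, u_j> / sqrt(<u_j, u_j>), so |<v, e_j>|^2 = <v, u_j>^2 / <u_j, u_j>.
Coefficients: <v, e_1> = 4/sqrt(10), <v, e_2> = 32/sqrt(210), <v, e_3> = 32/sqrt(672).
Square and sum: Σ |<v, e_j>|^2 = 8.
Compute ||v||^2 = v·v = 10.
Deficit = 10 − 8 = 2 ≥ 0, confirming Bessel's inequality. (The deficit equals ||v − Σ <v,e_j> e_j||^2, the squared distance from v to span{e_j}.)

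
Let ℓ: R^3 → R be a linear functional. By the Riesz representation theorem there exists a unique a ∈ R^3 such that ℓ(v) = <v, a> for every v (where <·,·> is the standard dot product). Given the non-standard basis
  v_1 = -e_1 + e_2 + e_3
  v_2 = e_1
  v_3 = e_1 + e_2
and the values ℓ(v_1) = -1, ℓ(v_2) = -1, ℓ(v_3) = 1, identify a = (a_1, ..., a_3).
a = (-1, 2, -4)

Write a = (a_1, ..., a_3) in the standard basis. For each basis vector v_i, ℓ(v_i) = <v_i, a> is a linear equation in the a_j's. Collect the n equations into a matrix system V a = ℓ, where row i of V is v_i (expressed in the standard basis). Since V is invertible (lower-triangular with 1s on the diagonal, up to permutation), solve by back-substitution:
  V =
[[-1, 1, 1],
 [1, 0, 0],
 [1, 1, 0]]
  V a = (-1, -1, 1)
Solving gives a = (-1, 2, -4).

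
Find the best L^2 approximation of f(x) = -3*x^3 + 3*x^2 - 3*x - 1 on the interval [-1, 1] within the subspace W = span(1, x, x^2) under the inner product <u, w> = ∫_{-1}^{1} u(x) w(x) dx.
g(x) = 3*x^2 - 24*x/5 - 1

The best approximation g ∈ W is the orthogonal projection of f onto W. Writing g = a_0 + a_1 x + a_2 x^2, the coefficients solve the normal equations G · a = b where
  G_{ij} = <φ_i, φ_j> and b_i = <f, φ_i>, with φ_0 = 1, φ_1 = x, φ_2 = x^2.
G =
  [2, 0, 2/3]
  [0, 2/3, 0]
  [2/3, 0, 2/5],
b = (0, -16/5, 8/15).
Solving gives a_0 = -1, a_1 = -24/5, a_2 = 3, so
  g(x) = 3*x^2 - 24*x/5 - 1.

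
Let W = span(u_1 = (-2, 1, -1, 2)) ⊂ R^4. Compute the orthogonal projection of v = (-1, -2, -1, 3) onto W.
proj_W(v) = (-7/5, 7/10, -7/10, 7/5)

Set up U = [u_1 | ... | u_1] ∈ R^(4×1). The projector onto W = col(U) is P = U (U^T U)^(-1) U^T.
Compute U^T U =
  [10],
and U^T v = (7).
Solve U^T U · c = U^T v for the coefficients: c = (7/10). The projection is proj_W(v) = U c.
Check: (v - proj_W(v)) · u_1 = 0  (should be 0).
Result: proj_W(v) = (-7/5, 7/10, -7/10, 7/5).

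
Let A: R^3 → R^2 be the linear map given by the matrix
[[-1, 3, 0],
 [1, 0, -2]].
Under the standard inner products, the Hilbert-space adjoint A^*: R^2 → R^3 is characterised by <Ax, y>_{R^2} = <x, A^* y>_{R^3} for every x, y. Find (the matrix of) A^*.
A^* = A^T =
[[-1, 1],
 [3, 0],
 [0, -2]]

For real matrices with standard dot products, the defining identity <Ax, y> = <x, A^* y> gives (Ax)^T y = x^T (A^*) y, i.e. x^T A^T y = x^T (A^*) y. Since this holds for all x, y, we must have A^* = A^T. Therefore
A^* =
[[-1, 1],
 [3, 0],
 [0, -2]].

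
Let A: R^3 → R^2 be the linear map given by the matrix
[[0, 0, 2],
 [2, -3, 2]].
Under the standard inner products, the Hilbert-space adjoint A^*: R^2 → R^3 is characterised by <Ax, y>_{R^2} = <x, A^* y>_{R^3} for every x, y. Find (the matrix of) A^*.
A^* = A^T =
[[0, 2],
 [0, -3],
 [2, 2]]

For real matrices with standard dot products, the defining identity <Ax, y> = <x, A^* y> gives (Ax)^T y = x^T (A^*) y, i.e. x^T A^T y = x^T (A^*) y. Since this holds for all x, y, we must have A^* = A^T. Therefore
A^* =
[[0, 2],
 [0, -3],
 [2, 2]].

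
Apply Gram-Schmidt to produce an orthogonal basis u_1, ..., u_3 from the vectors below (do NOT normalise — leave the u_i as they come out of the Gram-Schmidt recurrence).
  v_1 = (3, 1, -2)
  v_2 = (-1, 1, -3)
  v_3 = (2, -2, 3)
Orthogonal basis:
  u_1 = (3, 1, -2)
  u_2 = (-13/7, 5/7, -17/7)
  u_3 = (2/23, -22/23, -8/23)

Apply the Gram-Schmidt recurrence
  u_1 = v_1
  u_i = v_i − Σ_{j<i} ((v_i · u_j) / (u_j · u_j)) · u_j.

Step by step this gives:
  u_1 = (3, 1, -2)
  u_2 = (-13/7, 5/7, -17/7)
  u_3 = (2/23, -22/23, -8/23)

Orthogonality check:
  u_2 · u_1 = 0 (should be 0)
  u_3 · u_1 = 0 (should be 0)
  u_3 · u_2 = 0 (should be 0)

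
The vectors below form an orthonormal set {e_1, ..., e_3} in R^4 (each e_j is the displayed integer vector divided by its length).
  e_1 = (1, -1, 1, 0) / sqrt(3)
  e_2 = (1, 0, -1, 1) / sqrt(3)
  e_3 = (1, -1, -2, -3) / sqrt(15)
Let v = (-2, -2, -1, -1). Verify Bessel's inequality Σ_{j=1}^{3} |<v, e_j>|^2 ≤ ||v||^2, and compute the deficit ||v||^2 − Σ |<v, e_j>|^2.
Σ |<v, e_j>|^2 = 10/3; ||v||^2 = 10; deficit = 20/3

Write each e_j = u_j / sqrt(<u_j, u_j>) where u_j is the displayed integer vector. Then <v, e_j> = <v, u_j> / sqrt(<u_j, u_j>), so |<v, e_j>|^2 = <v, u_j>^2 / <u_j, u_j>.
Coefficients: <v, e_1> = -1/sqrt(3), <v, e_2> = -2/sqrt(3), <v, e_3> = 5/sqrt(15).
Square and sum: Σ |<v, e_j>|^2 = 10/3.
Compute ||v||^2 = v·v = 10.
Deficit = 10 − 10/3 = 20/3 ≥ 0, confirming Bessel's inequality. (The deficit equals ||v − Σ <v,e_j> e_j||^2, the squared distance from v to span{e_j}.)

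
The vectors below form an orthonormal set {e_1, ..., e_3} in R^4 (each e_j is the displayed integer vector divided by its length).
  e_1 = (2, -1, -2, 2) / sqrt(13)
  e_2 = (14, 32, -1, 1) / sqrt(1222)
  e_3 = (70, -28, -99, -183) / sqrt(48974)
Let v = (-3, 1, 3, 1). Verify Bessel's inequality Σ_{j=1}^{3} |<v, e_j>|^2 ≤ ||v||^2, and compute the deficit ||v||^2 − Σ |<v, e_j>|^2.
Σ |<v, e_j>|^2 = 10395/521; ||v||^2 = 20; deficit = 25/521

Write each e_j = u_j / sqrt(<u_j, u_j>) where u_j is the displayed integer vector. Then <v, e_j> = <v, u_j> / sqrt(<u_j, u_j>), so |<v, e_j>|^2 = <v, u_j>^2 / <u_j, u_j>.
Coefficients: <v, e_1> = -11/sqrt(13), <v, e_2> = -12/sqrt(1222), <v, e_3> = -718/sqrt(48974).
Square and sum: Σ |<v, e_j>|^2 = 10395/521.
Compute ||v||^2 = v·v = 20.
Deficit = 20 − 10395/521 = 25/521 ≥ 0, confirming Bessel's inequality. (The deficit equals ||v − Σ <v,e_j> e_j||^2, the squared distance from v to span{e_j}.)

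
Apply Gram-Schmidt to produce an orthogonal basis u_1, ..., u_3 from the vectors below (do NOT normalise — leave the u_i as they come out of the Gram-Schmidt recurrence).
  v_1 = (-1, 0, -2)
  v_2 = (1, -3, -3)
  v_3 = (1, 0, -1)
Orthogonal basis:
  u_1 = (-1, 0, -2)
  u_2 = (2, -3, -1)
  u_3 = (27/35, 9/14, -27/70)

Apply the Gram-Schmidt recurrence
  u_1 = v_1
  u_i = v_i − Σ_{j<i} ((v_i · u_j) / (u_j · u_j)) · u_j.

Step by step this gives:
  u_1 = (-1, 0, -2)
  u_2 = (2, -3, -1)
  u_3 = (27/35, 9/14, -27/70)

Orthogonality check:
  u_2 · u_1 = 0 (should be 0)
  u_3 · u_1 = 0 (should be 0)
  u_3 · u_2 = 0 (should be 0)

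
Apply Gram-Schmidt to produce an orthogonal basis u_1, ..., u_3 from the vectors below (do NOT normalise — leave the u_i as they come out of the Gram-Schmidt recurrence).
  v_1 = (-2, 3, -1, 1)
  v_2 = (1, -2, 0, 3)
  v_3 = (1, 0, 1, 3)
Orthogonal basis:
  u_1 = (-2, 3, -1, 1)
  u_2 = (1/3, -1, -1/3, 10/3)
  u_3 = (27/37, 30/37, 47/37, 11/37)

Apply the Gram-Schmidt recurrence
  u_1 = v_1
  u_i = v_i − Σ_{j<i} ((v_i · u_j) / (u_j · u_j)) · u_j.

Step by step this gives:
  u_1 = (-2, 3, -1, 1)
  u_2 = (1/3, -1, -1/3, 10/3)
  u_3 = (27/37, 30/37, 47/37, 11/37)

Orthogonality check:
  u_2 · u_1 = 0 (should be 0)
  u_3 · u_1 = 0 (should be 0)
  u_3 · u_2 = 0 (should be 0)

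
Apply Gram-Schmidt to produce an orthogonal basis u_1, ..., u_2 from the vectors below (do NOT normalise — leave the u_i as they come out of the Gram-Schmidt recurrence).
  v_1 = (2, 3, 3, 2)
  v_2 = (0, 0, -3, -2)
Orthogonal basis:
  u_1 = (2, 3, 3, 2)
  u_2 = (1, 3/2, -3/2, -1)

Apply the Gram-Schmidt recurrence
  u_1 = v_1
  u_i = v_i − Σ_{j<i} ((v_i · u_j) / (u_j · u_j)) · u_j.

Step by step this gives:
  u_1 = (2, 3, 3, 2)
  u_2 = (1, 3/2, -3/2, -1)

Orthogonality check:
  u_2 · u_1 = 0 (should be 0)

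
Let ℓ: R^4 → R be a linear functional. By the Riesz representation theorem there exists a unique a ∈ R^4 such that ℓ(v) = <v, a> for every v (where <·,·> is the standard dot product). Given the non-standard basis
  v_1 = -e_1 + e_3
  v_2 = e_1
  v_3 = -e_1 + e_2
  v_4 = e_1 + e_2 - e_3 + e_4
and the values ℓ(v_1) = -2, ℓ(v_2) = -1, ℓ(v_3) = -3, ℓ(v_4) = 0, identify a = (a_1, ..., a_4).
a = (-1, -4, -3, 2)

Write a = (a_1, ..., a_4) in the standard basis. For each basis vector v_i, ℓ(v_i) = <v_i, a> is a linear equation in the a_j's. Collect the n equations into a matrix system V a = ℓ, where row i of V is v_i (expressed in the standard basis). Since V is invertible (lower-triangular with 1s on the diagonal, up to permutation), solve by back-substitution:
  V =
[[-1, 0, 1, 0],
 [1, 0, 0, 0],
 [-1, 1, 0, 0],
 [1, 1, -1, 1]]
  V a = (-2, -1, -3, 0)
Solving gives a = (-1, -4, -3, 2).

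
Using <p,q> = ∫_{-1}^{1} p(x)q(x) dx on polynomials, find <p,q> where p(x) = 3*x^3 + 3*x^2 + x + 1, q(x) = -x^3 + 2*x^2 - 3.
<p,q> = -200/21

Expand the product: p(x)·q(x) = -3*x^6 + 3*x^5 + 5*x^4 - 8*x^3 - 7*x^2 - 3*x - 3.
∫_{-1}^{1} of each monomial x^k gives [2/(k+1) if k even, 0 if k odd]. Integrating term-by-term (or equivalently evaluating the antiderivative F(x) = -3*x^7/7 + x^6/2 + x^5 - 2*x^4 - 7*x^3/3 - 3*x^2/2 - 3*x at the endpoints):
  F(1) − F(−1) = -163/21 − (37/21) = -200/21.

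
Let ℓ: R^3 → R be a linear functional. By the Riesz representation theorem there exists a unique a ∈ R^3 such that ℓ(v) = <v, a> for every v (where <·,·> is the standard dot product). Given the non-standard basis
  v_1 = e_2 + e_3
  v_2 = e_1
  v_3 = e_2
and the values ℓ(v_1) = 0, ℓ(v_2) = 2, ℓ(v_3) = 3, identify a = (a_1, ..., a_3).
a = (2, 3, -3)

Write a = (a_1, ..., a_3) in the standard basis. For each basis vector v_i, ℓ(v_i) = <v_i, a> is a linear equation in the a_j's. Collect the n equations into a matrix system V a = ℓ, where row i of V is v_i (expressed in the standard basis). Since V is invertible (lower-triangular with 1s on the diagonal, up to permutation), solve by back-substitution:
  V =
[[0, 1, 1],
 [1, 0, 0],
 [0, 1, 0]]
  V a = (0, 2, 3)
Solving gives a = (2, 3, -3).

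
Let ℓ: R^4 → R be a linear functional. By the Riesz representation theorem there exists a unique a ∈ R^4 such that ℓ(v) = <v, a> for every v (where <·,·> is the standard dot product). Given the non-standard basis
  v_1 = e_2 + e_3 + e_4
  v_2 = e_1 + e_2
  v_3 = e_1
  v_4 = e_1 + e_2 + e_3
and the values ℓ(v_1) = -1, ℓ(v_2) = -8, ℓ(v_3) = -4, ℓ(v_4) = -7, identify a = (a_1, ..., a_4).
a = (-4, -4, 1, 2)

Write a = (a_1, ..., a_4) in the standard basis. For each basis vector v_i, ℓ(v_i) = <v_i, a> is a linear equation in the a_j's. Collect the n equations into a matrix system V a = ℓ, where row i of V is v_i (expressed in the standard basis). Since V is invertible (lower-triangular with 1s on the diagonal, up to permutation), solve by back-substitution:
  V =
[[0, 1, 1, 1],
 [1, 1, 0, 0],
 [1, 0, 0, 0],
 [1, 1, 1, 0]]
  V a = (-1, -8, -4, -7)
Solving gives a = (-4, -4, 1, 2).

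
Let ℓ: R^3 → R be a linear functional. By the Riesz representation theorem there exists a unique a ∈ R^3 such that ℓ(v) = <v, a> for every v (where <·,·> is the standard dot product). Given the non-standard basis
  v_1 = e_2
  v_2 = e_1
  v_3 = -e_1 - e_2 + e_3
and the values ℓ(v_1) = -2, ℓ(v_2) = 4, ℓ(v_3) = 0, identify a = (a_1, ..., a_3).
a = (4, -2, 2)

Write a = (a_1, ..., a_3) in the standard basis. For each basis vector v_i, ℓ(v_i) = <v_i, a> is a linear equation in the a_j's. Collect the n equations into a matrix system V a = ℓ, where row i of V is v_i (expressed in the standard basis). Since V is invertible (lower-triangular with 1s on the diagonal, up to permutation), solve by back-substitution:
  V =
[[0, 1, 0],
 [1, 0, 0],
 [-1, -1, 1]]
  V a = (-2, 4, 0)
Solving gives a = (4, -2, 2).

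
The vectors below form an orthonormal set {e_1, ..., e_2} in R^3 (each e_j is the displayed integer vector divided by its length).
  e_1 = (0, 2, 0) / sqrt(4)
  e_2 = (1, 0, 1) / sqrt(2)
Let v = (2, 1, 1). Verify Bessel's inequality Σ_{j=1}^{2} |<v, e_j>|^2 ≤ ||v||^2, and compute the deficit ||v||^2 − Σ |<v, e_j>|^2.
Σ |<v, e_j>|^2 = 11/2; ||v||^2 = 6; deficit = 1/2

Write each e_j = u_j / sqrt(<u_j, u_j>) where u_j is the displayed integer vector. Then <v, e_j> = <v, u_j> / sqrt(<u_j, u_j>), so |<v, e_j>|^2 = <v, u_j>^2 / <u_j, u_j>.
Coefficients: <v, e_1> = 2/sqrt(4), <v, e_2> = 3/sqrt(2).
Square and sum: Σ |<v, e_j>|^2 = 11/2.
Compute ||v||^2 = v·v = 6.
Deficit = 6 − 11/2 = 1/2 ≥ 0, confirming Bessel's inequality. (The deficit equals ||v − Σ <v,e_j> e_j||^2, the squared distance from v to span{e_j}.)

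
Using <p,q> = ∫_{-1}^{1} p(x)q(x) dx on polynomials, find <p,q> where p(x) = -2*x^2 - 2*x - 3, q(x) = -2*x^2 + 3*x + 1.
<p,q> = -86/15

Expand the product: p(x)·q(x) = 4*x^4 - 2*x^3 - 2*x^2 - 11*x - 3.
∫_{-1}^{1} of each monomial x^k gives [2/(k+1) if k even, 0 if k odd]. Integrating term-by-term (or equivalently evaluating the antiderivative F(x) = 4*x^5/5 - x^4/2 - 2*x^3/3 - 11*x^2/2 - 3*x at the endpoints):
  F(1) − F(−1) = -133/15 − (-47/15) = -86/15.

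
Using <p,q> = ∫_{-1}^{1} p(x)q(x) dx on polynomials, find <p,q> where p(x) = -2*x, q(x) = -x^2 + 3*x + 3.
<p,q> = -4

Expand the product: p(x)·q(x) = 2*x^3 - 6*x^2 - 6*x.
∫_{-1}^{1} of each monomial x^k gives [2/(k+1) if k even, 0 if k odd]. Integrating term-by-term (or equivalently evaluating the antiderivative F(x) = x^4/2 - 2*x^3 - 3*x^2 at the endpoints):
  F(1) − F(−1) = -9/2 − (-1/2) = -4.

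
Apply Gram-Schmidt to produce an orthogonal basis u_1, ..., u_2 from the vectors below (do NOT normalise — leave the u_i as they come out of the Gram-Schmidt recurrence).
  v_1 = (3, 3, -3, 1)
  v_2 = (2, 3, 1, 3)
Orthogonal basis:
  u_1 = (3, 3, -3, 1)
  u_2 = (11/28, 39/28, 73/28, 69/28)

Apply the Gram-Schmidt recurrence
  u_1 = v_1
  u_i = v_i − Σ_{j<i} ((v_i · u_j) / (u_j · u_j)) · u_j.

Step by step this gives:
  u_1 = (3, 3, -3, 1)
  u_2 = (11/28, 39/28, 73/28, 69/28)

Orthogonality check:
  u_2 · u_1 = 0 (should be 0)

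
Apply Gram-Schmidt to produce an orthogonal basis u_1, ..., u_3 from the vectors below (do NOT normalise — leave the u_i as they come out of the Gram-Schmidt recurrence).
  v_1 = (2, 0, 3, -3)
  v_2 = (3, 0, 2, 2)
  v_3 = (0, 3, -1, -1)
Orthogonal basis:
  u_1 = (2, 0, 3, -3)
  u_2 = (27/11, 0, 13/11, 31/11)
  u_3 = (108/169, 3, -9/13, -45/169)

Apply the Gram-Schmidt recurrence
  u_1 = v_1
  u_i = v_i − Σ_{j<i} ((v_i · u_j) / (u_j · u_j)) · u_j.

Step by step this gives:
  u_1 = (2, 0, 3, -3)
  u_2 = (27/11, 0, 13/11, 31/11)
  u_3 = (108/169, 3, -9/13, -45/169)

Orthogonality check:
  u_2 · u_1 = 0 (should be 0)
  u_3 · u_1 = 0 (should be 0)
  u_3 · u_2 = 0 (should be 0)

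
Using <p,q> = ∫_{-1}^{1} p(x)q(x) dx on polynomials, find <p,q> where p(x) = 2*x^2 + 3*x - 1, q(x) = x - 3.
<p,q> = 4

Expand the product: p(x)·q(x) = 2*x^3 - 3*x^2 - 10*x + 3.
∫_{-1}^{1} of each monomial x^k gives [2/(k+1) if k even, 0 if k odd]. Integrating term-by-term (or equivalently evaluating the antiderivative F(x) = x^4/2 - x^3 - 5*x^2 + 3*x at the endpoints):
  F(1) − F(−1) = -5/2 − (-13/2) = 4.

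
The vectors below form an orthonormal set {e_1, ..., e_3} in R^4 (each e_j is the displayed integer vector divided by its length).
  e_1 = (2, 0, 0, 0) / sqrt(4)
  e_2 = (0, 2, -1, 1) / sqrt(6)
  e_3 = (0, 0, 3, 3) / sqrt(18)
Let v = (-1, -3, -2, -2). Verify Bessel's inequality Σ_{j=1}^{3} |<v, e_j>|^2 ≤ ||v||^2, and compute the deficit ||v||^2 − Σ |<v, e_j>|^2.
Σ |<v, e_j>|^2 = 15; ||v||^2 = 18; deficit = 3

Write each e_j = u_j / sqrt(<u_j, u_j>) where u_j is the displayed integer vector. Then <v, e_j> = <v, u_j> / sqrt(<u_j, u_j>), so |<v, e_j>|^2 = <v, u_j>^2 / <u_j, u_j>.
Coefficients: <v, e_1> = -2/sqrt(4), <v, e_2> = -6/sqrt(6), <v, e_3> = -12/sqrt(18).
Square and sum: Σ |<v, e_j>|^2 = 15.
Compute ||v||^2 = v·v = 18.
Deficit = 18 − 15 = 3 ≥ 0, confirming Bessel's inequality. (The deficit equals ||v − Σ <v,e_j> e_j||^2, the squared distance from v to span{e_j}.)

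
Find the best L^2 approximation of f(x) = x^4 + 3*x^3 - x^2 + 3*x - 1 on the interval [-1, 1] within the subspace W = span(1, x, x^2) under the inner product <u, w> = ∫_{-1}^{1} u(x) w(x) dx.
g(x) = -x^2/7 + 24*x/5 - 38/35

The best approximation g ∈ W is the orthogonal projection of f onto W. Writing g = a_0 + a_1 x + a_2 x^2, the coefficients solve the normal equations G · a = b where
  G_{ij} = <φ_i, φ_j> and b_i = <f, φ_i>, with φ_0 = 1, φ_1 = x, φ_2 = x^2.
G =
  [2, 0, 2/3]
  [0, 2/3, 0]
  [2/3, 0, 2/5],
b = (-34/15, 16/5, -82/105).
Solving gives a_0 = -38/35, a_1 = 24/5, a_2 = -1/7, so
  g(x) = -x^2/7 + 24*x/5 - 38/35.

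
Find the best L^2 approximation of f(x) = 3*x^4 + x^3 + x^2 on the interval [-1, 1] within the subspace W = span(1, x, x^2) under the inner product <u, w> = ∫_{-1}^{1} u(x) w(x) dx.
g(x) = 25*x^2/7 + 3*x/5 - 9/35

The best approximation g ∈ W is the orthogonal projection of f onto W. Writing g = a_0 + a_1 x + a_2 x^2, the coefficients solve the normal equations G · a = b where
  G_{ij} = <φ_i, φ_j> and b_i = <f, φ_i>, with φ_0 = 1, φ_1 = x, φ_2 = x^2.
G =
  [2, 0, 2/3]
  [0, 2/3, 0]
  [2/3, 0, 2/5],
b = (28/15, 2/5, 44/35).
Solving gives a_0 = -9/35, a_1 = 3/5, a_2 = 25/7, so
  g(x) = 25*x^2/7 + 3*x/5 - 9/35.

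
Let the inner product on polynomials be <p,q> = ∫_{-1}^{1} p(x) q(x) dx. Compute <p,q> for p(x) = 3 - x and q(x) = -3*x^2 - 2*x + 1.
<p,q> = 4/3

Expand the product: p(x)·q(x) = 3*x^3 - 7*x^2 - 7*x + 3.
∫_{-1}^{1} of each monomial x^k gives [2/(k+1) if k even, 0 if k odd]. Integrating term-by-term (or equivalently evaluating the antiderivative F(x) = 3*x^4/4 - 7*x^3/3 - 7*x^2/2 + 3*x at the endpoints):
  F(1) − F(−1) = -25/12 − (-41/12) = 4/3.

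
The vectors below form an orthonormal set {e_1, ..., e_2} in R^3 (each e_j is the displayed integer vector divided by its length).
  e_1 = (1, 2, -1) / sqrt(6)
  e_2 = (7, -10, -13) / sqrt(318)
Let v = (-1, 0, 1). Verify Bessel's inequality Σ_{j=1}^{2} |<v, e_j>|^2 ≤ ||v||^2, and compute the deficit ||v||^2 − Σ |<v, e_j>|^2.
Σ |<v, e_j>|^2 = 102/53; ||v||^2 = 2; deficit = 4/53

Write each e_j = u_j / sqrt(<u_j, u_j>) where u_j is the displayed integer vector. Then <v, e_j> = <v, u_j> / sqrt(<u_j, u_j>), so |<v, e_j>|^2 = <v, u_j>^2 / <u_j, u_j>.
Coefficients: <v, e_1> = -2/sqrt(6), <v, e_2> = -20/sqrt(318).
Square and sum: Σ |<v, e_j>|^2 = 102/53.
Compute ||v||^2 = v·v = 2.
Deficit = 2 − 102/53 = 4/53 ≥ 0, confirming Bessel's inequality. (The deficit equals ||v − Σ <v,e_j> e_j||^2, the squared distance from v to span{e_j}.)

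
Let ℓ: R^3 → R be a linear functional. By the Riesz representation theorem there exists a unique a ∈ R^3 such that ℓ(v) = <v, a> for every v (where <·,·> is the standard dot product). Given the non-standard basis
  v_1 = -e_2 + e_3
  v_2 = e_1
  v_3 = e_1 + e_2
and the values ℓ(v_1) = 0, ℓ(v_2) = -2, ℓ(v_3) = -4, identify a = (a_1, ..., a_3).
a = (-2, -2, -2)

Write a = (a_1, ..., a_3) in the standard basis. For each basis vector v_i, ℓ(v_i) = <v_i, a> is a linear equation in the a_j's. Collect the n equations into a matrix system V a = ℓ, where row i of V is v_i (expressed in the standard basis). Since V is invertible (lower-triangular with 1s on the diagonal, up to permutation), solve by back-substitution:
  V =
[[0, -1, 1],
 [1, 0, 0],
 [1, 1, 0]]
  V a = (0, -2, -4)
Solving gives a = (-2, -2, -2).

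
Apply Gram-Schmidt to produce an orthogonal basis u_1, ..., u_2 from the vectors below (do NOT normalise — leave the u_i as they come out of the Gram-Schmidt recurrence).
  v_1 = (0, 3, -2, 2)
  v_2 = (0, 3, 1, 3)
Orthogonal basis:
  u_1 = (0, 3, -2, 2)
  u_2 = (0, 12/17, 43/17, 25/17)

Apply the Gram-Schmidt recurrence
  u_1 = v_1
  u_i = v_i − Σ_{j<i} ((v_i · u_j) / (u_j · u_j)) · u_j.

Step by step this gives:
  u_1 = (0, 3, -2, 2)
  u_2 = (0, 12/17, 43/17, 25/17)

Orthogonality check:
  u_2 · u_1 = 0 (should be 0)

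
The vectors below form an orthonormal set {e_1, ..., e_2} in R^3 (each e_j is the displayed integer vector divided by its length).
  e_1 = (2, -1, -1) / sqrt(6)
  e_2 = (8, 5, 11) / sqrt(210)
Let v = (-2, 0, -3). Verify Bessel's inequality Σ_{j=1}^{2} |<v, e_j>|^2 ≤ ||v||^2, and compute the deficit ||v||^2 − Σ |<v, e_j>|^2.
Σ |<v, e_j>|^2 = 58/5; ||v||^2 = 13; deficit = 7/5

Write each e_j = u_j / sqrt(<u_j, u_j>) where u_j is the displayed integer vector. Then <v, e_j> = <v, u_j> / sqrt(<u_j, u_j>), so |<v, e_j>|^2 = <v, u_j>^2 / <u_j, u_j>.
Coefficients: <v, e_1> = -1/sqrt(6), <v, e_2> = -49/sqrt(210).
Square and sum: Σ |<v, e_j>|^2 = 58/5.
Compute ||v||^2 = v·v = 13.
Deficit = 13 − 58/5 = 7/5 ≥ 0, confirming Bessel's inequality. (The deficit equals ||v − Σ <v,e_j> e_j||^2, the squared distance from v to span{e_j}.)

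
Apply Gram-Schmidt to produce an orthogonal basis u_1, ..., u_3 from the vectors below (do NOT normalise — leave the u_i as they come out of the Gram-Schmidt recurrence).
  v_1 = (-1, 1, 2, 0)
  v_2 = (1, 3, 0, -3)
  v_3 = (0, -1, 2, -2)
Orthogonal basis:
  u_1 = (-1, 1, 2, 0)
  u_2 = (4/3, 8/3, -2/3, -3)
  u_3 = (39/110, -197/110, 59/55, -92/55)

Apply the Gram-Schmidt recurrence
  u_1 = v_1
  u_i = v_i − Σ_{j<i} ((v_i · u_j) / (u_j · u_j)) · u_j.

Step by step this gives:
  u_1 = (-1, 1, 2, 0)
  u_2 = (4/3, 8/3, -2/3, -3)
  u_3 = (39/110, -197/110, 59/55, -92/55)

Orthogonality check:
  u_2 · u_1 = 0 (should be 0)
  u_3 · u_1 = 0 (should be 0)
  u_3 · u_2 = 0 (should be 0)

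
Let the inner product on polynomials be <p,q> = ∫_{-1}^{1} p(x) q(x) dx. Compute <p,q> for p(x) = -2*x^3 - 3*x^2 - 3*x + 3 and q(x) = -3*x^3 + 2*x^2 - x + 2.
<p,q> = 124/7

Expand the product: p(x)·q(x) = 6*x^6 + 5*x^5 + 5*x^4 - 16*x^3 + 3*x^2 - 9*x + 6.
∫_{-1}^{1} of each monomial x^k gives [2/(k+1) if k even, 0 if k odd]. Integrating term-by-term (or equivalently evaluating the antiderivative F(x) = 6*x^7/7 + 5*x^6/6 + x^5 - 4*x^4 + x^3 - 9*x^2/2 + 6*x at the endpoints):
  F(1) − F(−1) = 25/21 − (-347/21) = 124/7.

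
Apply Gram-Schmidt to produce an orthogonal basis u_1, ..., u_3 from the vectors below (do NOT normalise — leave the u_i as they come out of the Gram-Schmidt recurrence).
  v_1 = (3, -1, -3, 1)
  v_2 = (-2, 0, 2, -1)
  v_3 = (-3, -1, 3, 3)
Orthogonal basis:
  u_1 = (3, -1, -3, 1)
  u_2 = (-1/20, -13/20, 1/20, -7/20)
  u_3 = (-10/11, -20/11, 10/11, 40/11)

Apply the Gram-Schmidt recurrence
  u_1 = v_1
  u_i = v_i − Σ_{j<i} ((v_i · u_j) / (u_j · u_j)) · u_j.

Step by step this gives:
  u_1 = (3, -1, -3, 1)
  u_2 = (-1/20, -13/20, 1/20, -7/20)
  u_3 = (-10/11, -20/11, 10/11, 40/11)

Orthogonality check:
  u_2 · u_1 = 0 (should be 0)
  u_3 · u_1 = 0 (should be 0)
  u_3 · u_2 = 0 (should be 0)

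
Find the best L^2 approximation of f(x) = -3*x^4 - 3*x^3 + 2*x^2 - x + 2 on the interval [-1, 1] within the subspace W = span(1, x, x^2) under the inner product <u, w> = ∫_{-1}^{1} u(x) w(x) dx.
g(x) = -4*x^2/7 - 14*x/5 + 79/35

The best approximation g ∈ W is the orthogonal projection of f onto W. Writing g = a_0 + a_1 x + a_2 x^2, the coefficients solve the normal equations G · a = b where
  G_{ij} = <φ_i, φ_j> and b_i = <f, φ_i>, with φ_0 = 1, φ_1 = x, φ_2 = x^2.
G =
  [2, 0, 2/3]
  [0, 2/3, 0]
  [2/3, 0, 2/5],
b = (62/15, -28/15, 134/105).
Solving gives a_0 = 79/35, a_1 = -14/5, a_2 = -4/7, so
  g(x) = -4*x^2/7 - 14*x/5 + 79/35.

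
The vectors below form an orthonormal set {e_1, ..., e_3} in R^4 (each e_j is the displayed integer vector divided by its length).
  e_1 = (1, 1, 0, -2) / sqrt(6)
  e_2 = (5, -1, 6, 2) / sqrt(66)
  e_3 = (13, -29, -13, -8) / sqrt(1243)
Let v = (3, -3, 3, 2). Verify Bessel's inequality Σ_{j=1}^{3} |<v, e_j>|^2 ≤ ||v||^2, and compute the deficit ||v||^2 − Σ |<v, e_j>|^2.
Σ |<v, e_j>|^2 = 10*2**(321/635)*3**(94/635)*5**(12/635)*7**(110/127)/3; ||v||^2 = 31; deficit = 4/113

Write each e_j = u_j / sqrt(<u_j, u_j>) where u_j is the displayed integer vector. Then <v, e_j> = <v, u_j> / sqrt(<u_j, u_j>), so |<v, e_j>|^2 = <v, u_j>^2 / <u_j, u_j>.
Coefficients: <v, e_1> = -4/sqrt(6), <v, e_2> = 40/sqrt(66), <v, e_3> = 71/sqrt(1243).
Square and sum: Σ |<v, e_j>|^2 = 10*2**(321/635)*3**(94/635)*5**(12/635)*7**(110/127)/3.
Compute ||v||^2 = v·v = 31.
Deficit = 31 − 10*2**(321/635)*3**(94/635)*5**(12/635)*7**(110/127)/3 = 4/113 ≥ 0, confirming Bessel's inequality. (The deficit equals ||v − Σ <v,e_j> e_j||^2, the squared distance from v to span{e_j}.)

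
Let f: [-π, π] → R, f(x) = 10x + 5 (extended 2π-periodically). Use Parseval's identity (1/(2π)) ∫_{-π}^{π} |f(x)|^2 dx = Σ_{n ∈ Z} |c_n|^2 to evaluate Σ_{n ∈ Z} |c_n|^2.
Σ |c_n|^2 = 100π^2/3 + 25

Expand and integrate term by term over [-π, π]:
  ∫ (10x)^2 dx = 100·(2π^3/3); ∫ 2·10·(5)·x dx = 0 (odd integrand); ∫ 5^2 dx = 25·2π.
So (1/(2π)) ∫_{-π}^{π} (10x + 5)^2 dx = 100π^2/3 + 25 = 100π^2/3 + 25.
Parseval ⇒ Σ |c_n|^2 = 100π^2/3 + 25.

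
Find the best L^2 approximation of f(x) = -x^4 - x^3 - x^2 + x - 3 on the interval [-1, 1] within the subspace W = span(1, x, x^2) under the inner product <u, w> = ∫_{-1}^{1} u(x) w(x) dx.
g(x) = -13*x^2/7 + 2*x/5 - 102/35

The best approximation g ∈ W is the orthogonal projection of f onto W. Writing g = a_0 + a_1 x + a_2 x^2, the coefficients solve the normal equations G · a = b where
  G_{ij} = <φ_i, φ_j> and b_i = <f, φ_i>, with φ_0 = 1, φ_1 = x, φ_2 = x^2.
G =
  [2, 0, 2/3]
  [0, 2/3, 0]
  [2/3, 0, 2/5],
b = (-106/15, 4/15, -94/35).
Solving gives a_0 = -102/35, a_1 = 2/5, a_2 = -13/7, so
  g(x) = -13*x^2/7 + 2*x/5 - 102/35.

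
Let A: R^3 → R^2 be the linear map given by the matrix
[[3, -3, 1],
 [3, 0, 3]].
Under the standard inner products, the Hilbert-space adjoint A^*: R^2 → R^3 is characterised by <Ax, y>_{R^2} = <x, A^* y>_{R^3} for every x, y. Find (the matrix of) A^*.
A^* = A^T =
[[3, 3],
 [-3, 0],
 [1, 3]]

For real matrices with standard dot products, the defining identity <Ax, y> = <x, A^* y> gives (Ax)^T y = x^T (A^*) y, i.e. x^T A^T y = x^T (A^*) y. Since this holds for all x, y, we must have A^* = A^T. Therefore
A^* =
[[3, 3],
 [-3, 0],
 [1, 3]].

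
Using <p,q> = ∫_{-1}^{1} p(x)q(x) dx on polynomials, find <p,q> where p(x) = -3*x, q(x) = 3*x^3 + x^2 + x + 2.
<p,q> = -28/5

Expand the product: p(x)·q(x) = -9*x^4 - 3*x^3 - 3*x^2 - 6*x.
∫_{-1}^{1} of each monomial x^k gives [2/(k+1) if k even, 0 if k odd]. Integrating term-by-term (or equivalently evaluating the antiderivative F(x) = -9*x^5/5 - 3*x^4/4 - x^3 - 3*x^2 at the endpoints):
  F(1) − F(−1) = -131/20 − (-19/20) = -28/5.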